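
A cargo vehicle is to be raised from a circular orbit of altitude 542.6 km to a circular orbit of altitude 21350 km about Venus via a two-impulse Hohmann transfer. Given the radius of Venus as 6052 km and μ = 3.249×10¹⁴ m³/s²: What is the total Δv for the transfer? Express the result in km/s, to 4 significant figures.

Δv_total ≈ 3.191 km/s

r₁ = 6052 + 542.6 = 6594.6 km = 6.5946×10⁶ m.
r₂ = 6052 + 21350 = 27402 km = 2.7402×10⁷ m.
Transfer ellipse a_t = (r₁ + r₂)/2 = 1.700×10⁷ m.
At r₁: circular v_c1 = √(μ/r₁) = 7019 m/s; transfer-periapsis v_p = √[μ(2/r₁ − 1/a_t)] = 8912 m/s.
Δv₁ = v_p − v_c1 = 1893 m/s.
At r₂: circular v_c2 = √(μ/r₂) = 3443 m/s; transfer-apoapsis v_a = √[μ(2/r₂ − 1/a_t)] = 2145 m/s.
Δv₂ = v_c2 − v_a = 1299 m/s.
Total Δv = Δv₁ + Δv₂ = 3191 m/s = 3.191 km/s.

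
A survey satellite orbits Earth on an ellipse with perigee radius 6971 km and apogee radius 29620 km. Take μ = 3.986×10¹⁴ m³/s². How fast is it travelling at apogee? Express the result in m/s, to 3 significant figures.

Semi-major axis a = (r_p + r_a)/2 = 18296 km = 1.830×10⁷ m.
Vis-viva: v² = μ(2/r − 1/a) = 3.986×10¹⁴ × (6.752×10⁻⁸ − 5.466×10⁻⁸) = 5.127×10⁶ m²/s².
v = 2264 m/s.

v ≈ 2260 m/s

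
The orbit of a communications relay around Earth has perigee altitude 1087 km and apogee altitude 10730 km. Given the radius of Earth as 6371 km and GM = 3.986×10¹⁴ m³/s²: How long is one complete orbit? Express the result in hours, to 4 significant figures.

r_p = 6371 + 1087 = 7458.0 km = 7.4580×10⁶ m.
r_a = 6371 + 10730 = 17101 km = 1.7101×10⁷ m.
Semi-major axis a = (r_p + r_a)/2 = (7458.0 + 17101)/2 = 12280 km = 1.228×10⁷ m.
By Kepler's third law T = 2π√(a³/μ) = 2π × 2.155×10³ = 1.354×10⁴ s.
= 3.762 hours.

T ≈ 3.762 hours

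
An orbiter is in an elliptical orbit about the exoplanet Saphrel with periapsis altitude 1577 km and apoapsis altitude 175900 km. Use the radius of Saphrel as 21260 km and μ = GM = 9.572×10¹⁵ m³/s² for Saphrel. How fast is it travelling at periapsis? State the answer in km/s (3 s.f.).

v ≈ 27.4 km/s

r_p = 21260 + 1577 = 22837 km = 2.2837×10⁷ m.
r_a = 21260 + 175900 = 197160 km = 1.9716×10⁸ m.
Semi-major axis a = (r_p + r_a)/2 = 1.1000×10⁵ km = 1.100×10⁸ m.
Vis-viva: v² = μ(2/r − 1/a) = 9.572×10¹⁵ × (8.758×10⁻⁸ − 9.091×10⁻⁹) = 7.513×10⁸ m²/s².
v = 27410 m/s = 27.41 km/s.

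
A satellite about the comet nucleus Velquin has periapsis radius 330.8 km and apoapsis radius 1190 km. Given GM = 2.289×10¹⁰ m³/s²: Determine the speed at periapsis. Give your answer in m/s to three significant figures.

v ≈ 329 m/s

Semi-major axis a = (r_p + r_a)/2 = 760.40 km = 7.604×10⁵ m.
Vis-viva: v² = μ(2/r − 1/a) = 2.289×10¹⁰ × (6.046×10⁻⁶ − 1.315×10⁻⁶) = 1.083×10⁵ m²/s².
v = 329.1 m/s.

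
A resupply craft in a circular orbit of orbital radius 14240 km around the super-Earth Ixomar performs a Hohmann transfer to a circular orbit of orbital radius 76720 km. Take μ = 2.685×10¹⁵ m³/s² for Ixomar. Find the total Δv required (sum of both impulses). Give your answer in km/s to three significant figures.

r₁ = 14240 km = 1.424×10⁷ m.
r₂ = 76720 km = 7.672×10⁷ m.
Transfer ellipse a_t = (r₁ + r₂)/2 = 4.548×10⁷ m.
At r₁: circular v_c1 = √(μ/r₁) = 13730 m/s; transfer-periapsis v_p = √[μ(2/r₁ − 1/a_t)] = 17830 m/s.
Δv₁ = v_p − v_c1 = 4103 m/s.
At r₂: circular v_c2 = √(μ/r₂) = 5916 m/s; transfer-apoapsis v_a = √[μ(2/r₂ − 1/a_t)] = 3310 m/s.
Δv₂ = v_c2 − v_a = 2606 m/s.
Total Δv = Δv₁ + Δv₂ = 6709 m/s = 6.709 km/s.

Δv_total ≈ 6.71 km/s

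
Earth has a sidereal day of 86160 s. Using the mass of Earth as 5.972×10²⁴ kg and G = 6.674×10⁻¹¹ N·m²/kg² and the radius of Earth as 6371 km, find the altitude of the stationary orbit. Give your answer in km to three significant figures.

μ = GM = 6.674×10⁻¹¹ × 5.972×10²⁴ = 3.986×10¹⁴ m³/s².
A synchronous orbit has period T, so by Kepler's third law a = (μT²/4π²)^(1/3).
μT²/4π² = 3.986×10¹⁴ × (8.616×10⁴)² / 39.48 = 7.495×10²² m³.
a = 4.216×10⁷ m = 42162 km.
Altitude h = a − R = 42162 − 6371 = 35791 km.

h_sync ≈ 35800 km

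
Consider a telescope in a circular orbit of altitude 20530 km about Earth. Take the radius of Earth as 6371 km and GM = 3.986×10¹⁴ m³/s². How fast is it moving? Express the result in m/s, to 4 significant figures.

r = 6371 + 20530 = 26901 km = 2.6901×10⁷ m.
For a circular orbit v = √(μ/r) = √(3.986×10¹⁴ / 2.690×10⁷) = √(1.482×10⁷) = 3849 m/s.

v ≈ 3849 m/s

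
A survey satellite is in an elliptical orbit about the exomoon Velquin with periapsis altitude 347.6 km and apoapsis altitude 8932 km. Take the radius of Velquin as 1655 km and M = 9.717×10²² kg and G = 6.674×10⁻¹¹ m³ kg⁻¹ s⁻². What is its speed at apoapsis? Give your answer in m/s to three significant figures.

μ = GM = 6.674×10⁻¹¹ × 9.717×10²² = 6.485×10¹² m³/s².
r_p = 1655 + 347.6 = 2002.6 km = 2.0026×10⁶ m.
r_a = 1655 + 8932 = 10587 km = 1.0587×10⁷ m.
Semi-major axis a = (r_p + r_a)/2 = 6294.8 km = 6.295×10⁶ m.
Vis-viva: v² = μ(2/r − 1/a) = 6.485×10¹² × (1.889×10⁻⁷ − 1.589×10⁻⁷) = 1.949×10⁵ m²/s².
v = 441.4 m/s.

v ≈ 441 m/s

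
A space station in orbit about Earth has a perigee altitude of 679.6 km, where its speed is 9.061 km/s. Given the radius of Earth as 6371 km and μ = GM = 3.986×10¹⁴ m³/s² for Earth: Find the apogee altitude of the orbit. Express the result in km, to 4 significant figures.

apogee altitude ≈ 12320 km

r_p = 6371 + 679.6 = 7050.6 km = 7.051×10⁶ m.
Specific energy ε = v²/2 − μ/r = -1.548×10⁷ J/kg, so a = −μ/(2ε) = 1.287×10⁷ m.
The apsides satisfy r_p + r_a = 2a, so the apogee radius is 2a − r_p = 1.869×10⁷ m = 18693 km.
Apogee altitude = 18693 − 6371 = 12322 km.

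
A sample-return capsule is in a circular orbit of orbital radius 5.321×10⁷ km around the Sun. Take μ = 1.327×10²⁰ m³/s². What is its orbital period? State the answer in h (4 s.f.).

T ≈ 1860 h

r = 5.321×10⁷ km = 5.321×10¹⁰ m.
Kepler's third law: T = 2π√(r³/μ) = 2π√((5.321×10¹⁰)³ / 1.327×10²⁰).
r³/μ = 1.135×10¹² s², so T = 2π × 1.066×10⁶ = 6.695×10⁶ s.
Converting: 6.695×10⁶ s ÷ 3600 = 1860 h.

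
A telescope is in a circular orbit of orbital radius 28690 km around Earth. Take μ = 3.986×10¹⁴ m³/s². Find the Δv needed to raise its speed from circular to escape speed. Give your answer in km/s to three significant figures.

r = 28690 km = 2.869×10⁷ m.
Circular speed v_c = √(μ/r) = 3727 m/s.
Escape speed v_esc = √(2μ/r) = √2 × v_c = 5271 m/s.
Δv = v_esc − v_c = 1544 m/s = 1.544 km/s.

Δv ≈ 1.54 km/s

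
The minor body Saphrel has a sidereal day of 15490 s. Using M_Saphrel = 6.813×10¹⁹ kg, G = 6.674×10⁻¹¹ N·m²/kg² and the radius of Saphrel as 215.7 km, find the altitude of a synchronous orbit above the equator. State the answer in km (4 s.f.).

μ = GM = 6.674×10⁻¹¹ × 6.813×10¹⁹ = 4.547×10⁹ m³/s².
A synchronous orbit has period T, so by Kepler's third law a = (μT²/4π²)^(1/3).
μT²/4π² = 4.547×10⁹ × (1.549×10⁴)² / 39.48 = 2.764×10¹⁶ m³.
a = 3.023×10⁵ m = 302.34 km.
Altitude h = a − R = 302.34 − 215.7 = 86.636 km.

h_sync ≈ 86.64 km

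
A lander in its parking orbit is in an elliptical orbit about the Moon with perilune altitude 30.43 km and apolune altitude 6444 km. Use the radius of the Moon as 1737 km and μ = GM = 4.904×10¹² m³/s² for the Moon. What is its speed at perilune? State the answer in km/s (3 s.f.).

v ≈ 2.14 km/s

r_p = 1737 + 30.43 = 1767.4 km = 1.7674×10⁶ m.
r_a = 1737 + 6444 = 8181.0 km = 8.1810×10⁶ m.
Semi-major axis a = (r_p + r_a)/2 = 4974.2 km = 4.974×10⁶ m.
Vis-viva: v² = μ(2/r − 1/a) = 4.904×10¹² × (1.132×10⁻⁶ − 2.010×10⁻⁷) = 4.563×10⁶ m²/s².
v = 2136 m/s = 2.136 km/s.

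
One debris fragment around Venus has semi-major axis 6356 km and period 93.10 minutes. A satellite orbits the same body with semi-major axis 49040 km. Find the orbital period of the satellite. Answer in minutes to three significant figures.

T₂ ≈ 2000 minutes

Kepler's third law: T² ∝ a³, so T₂ = T₁ (a₂/a₁)^(3/2).
a₂/a₁ = 7.716, (a₂/a₁)^(3/2) = 21.43.
T₂ = 93.10 × 21.43 = 1995 minutes.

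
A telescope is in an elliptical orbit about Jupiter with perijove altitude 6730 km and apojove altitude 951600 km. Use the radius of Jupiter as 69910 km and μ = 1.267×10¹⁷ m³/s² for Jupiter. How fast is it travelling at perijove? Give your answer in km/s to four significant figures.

r_p = 69910 + 6730 = 76640 km = 7.6640×10⁷ m.
r_a = 69910 + 951600 = 1021500 km = 1.0215×10⁹ m.
Semi-major axis a = (r_p + r_a)/2 = 5.4908×10⁵ km = 5.491×10⁸ m.
Vis-viva: v² = μ(2/r − 1/a) = 1.267×10¹⁷ × (2.610×10⁻⁸ − 1.821×10⁻⁹) = 3.076×10⁹ m²/s².
v = 55460 m/s = 55.46 km/s.

v ≈ 55.46 km/s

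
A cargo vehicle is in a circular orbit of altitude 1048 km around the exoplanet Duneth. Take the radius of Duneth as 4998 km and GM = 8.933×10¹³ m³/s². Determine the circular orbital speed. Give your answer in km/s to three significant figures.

r = 4998 + 1048 = 6046.0 km = 6.0460×10⁶ m.
For a circular orbit v = √(μ/r) = √(8.933×10¹³ / 6.046×10⁶) = √(1.478×10⁷) = 3844 m/s.
That is 3.844 km/s.

v ≈ 3.84 km/s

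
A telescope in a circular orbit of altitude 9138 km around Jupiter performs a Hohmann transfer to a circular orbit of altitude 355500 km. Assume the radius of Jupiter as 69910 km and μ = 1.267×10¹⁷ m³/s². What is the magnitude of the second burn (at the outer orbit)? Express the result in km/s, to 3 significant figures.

r₁ = 69910 + 9138 = 79048 km = 7.9048×10⁷ m.
r₂ = 69910 + 355500 = 425410 km = 4.2541×10⁸ m.
Transfer ellipse a_t = (r₁ + r₂)/2 = 2.522×10⁸ m.
At r₁: circular v_c1 = √(μ/r₁) = 40040 m/s; transfer-perijove v_p = √[μ(2/r₁ − 1/a_t)] = 51990 m/s.
At r₂: circular v_c2 = √(μ/r₂) = 17260 m/s; transfer-apojove v_a = √[μ(2/r₂ − 1/a_t)] = 9661 m/s.
Δv₂ = v_c2 − v_a = 7597 m/s.
= 7.597 km/s.

Δv ≈ 7.60 km/s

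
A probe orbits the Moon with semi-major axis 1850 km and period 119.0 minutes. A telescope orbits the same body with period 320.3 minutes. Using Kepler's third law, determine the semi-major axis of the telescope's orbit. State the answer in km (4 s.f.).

Kepler's third law: a³ ∝ T², so a₂ = a₁ (T₂/T₁)^(2/3).
T₂/T₁ = 2.692, (T₂/T₁)^(2/3) = 1.935.
a₂ = 1850 × 1.935 = 3580 km.

a₂ ≈ 3580 km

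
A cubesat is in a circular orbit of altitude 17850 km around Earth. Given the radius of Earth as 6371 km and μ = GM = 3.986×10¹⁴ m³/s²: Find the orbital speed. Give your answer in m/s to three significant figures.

v ≈ 4060 m/s

r = 6371 + 17850 = 24221 km = 2.4221×10⁷ m.
For a circular orbit v = √(μ/r) = √(3.986×10¹⁴ / 2.422×10⁷) = √(1.646×10⁷) = 4057 m/s.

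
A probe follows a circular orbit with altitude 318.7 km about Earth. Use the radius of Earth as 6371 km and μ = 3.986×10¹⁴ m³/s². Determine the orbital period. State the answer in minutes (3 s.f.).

T ≈ 90.8 minutes

r = 6371 + 318.7 = 6689.7 km = 6.6897×10⁶ m.
Kepler's third law: T = 2π√(r³/μ) = 2π√((6.690×10⁶)³ / 3.986×10¹⁴).
r³/μ = 7.511×10⁵ s², so T = 2π × 8.666×10² = 5.445×10³ s.
Converting: 5.445×10³ s ÷ 60.00 = 90.75 minutes.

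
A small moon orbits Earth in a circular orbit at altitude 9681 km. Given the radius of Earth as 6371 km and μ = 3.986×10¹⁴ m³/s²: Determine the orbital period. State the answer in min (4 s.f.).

r = 6371 + 9681 = 16052 km = 1.6052×10⁷ m.
Kepler's third law: T = 2π√(r³/μ) = 2π√((1.605×10⁷)³ / 3.986×10¹⁴).
r³/μ = 1.038×10⁷ s², so T = 2π × 3.221×10³ = 2.024×10⁴ s.
Converting: 2.024×10⁴ s ÷ 60.00 = 337.3 min.

T ≈ 337.3 min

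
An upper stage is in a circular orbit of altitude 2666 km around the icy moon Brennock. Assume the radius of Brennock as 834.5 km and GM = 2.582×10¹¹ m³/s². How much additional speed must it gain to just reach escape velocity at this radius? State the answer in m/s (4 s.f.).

Δv ≈ 112.5 m/s

r = 834.5 + 2666 = 3500.5 km = 3.5005×10⁶ m.
Circular speed v_c = √(μ/r) = 271.6 m/s.
Escape speed v_esc = √(2μ/r) = √2 × v_c = 384.1 m/s.
Δv = v_esc − v_c = 112.5 m/s.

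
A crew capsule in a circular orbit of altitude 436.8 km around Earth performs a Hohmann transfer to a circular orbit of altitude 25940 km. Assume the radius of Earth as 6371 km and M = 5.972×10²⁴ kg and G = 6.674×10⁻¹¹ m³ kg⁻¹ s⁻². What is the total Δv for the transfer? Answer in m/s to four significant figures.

Δv_total ≈ 3623 m/s

μ = GM = 6.674×10⁻¹¹ × 5.972×10²⁴ = 3.986×10¹⁴ m³/s².
r₁ = 6371 + 436.8 = 6807.8 km = 6.8078×10⁶ m.
r₂ = 6371 + 25940 = 32311 km = 3.2311×10⁷ m.
Transfer ellipse a_t = (r₁ + r₂)/2 = 1.956×10⁷ m.
At r₁: circular v_c1 = √(μ/r₁) = 7652 m/s; transfer-perigee v_p = √[μ(2/r₁ − 1/a_t)] = 9834 m/s.
Δv₁ = v_p − v_c1 = 2183 m/s.
At r₂: circular v_c2 = √(μ/r₂) = 3512 m/s; transfer-apogee v_a = √[μ(2/r₂ − 1/a_t)] = 2072 m/s.
Δv₂ = v_c2 − v_a = 1440 m/s.
Total Δv = Δv₁ + Δv₂ = 3623 m/s.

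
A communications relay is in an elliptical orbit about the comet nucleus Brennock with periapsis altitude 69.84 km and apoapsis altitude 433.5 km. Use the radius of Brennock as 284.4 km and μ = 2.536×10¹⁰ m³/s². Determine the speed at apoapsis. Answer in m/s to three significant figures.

v ≈ 153 m/s

r_p = 284.4 + 69.84 = 354.24 km = 3.5424×10⁵ m.
r_a = 284.4 + 433.5 = 717.90 km = 7.1790×10⁵ m.
Semi-major axis a = (r_p + r_a)/2 = 536.07 km = 5.361×10⁵ m.
Vis-viva: v² = μ(2/r − 1/a) = 2.536×10¹⁰ × (2.786×10⁻⁶ − 1.865×10⁻⁶) = 2.334×10⁴ m²/s².
v = 152.8 m/s.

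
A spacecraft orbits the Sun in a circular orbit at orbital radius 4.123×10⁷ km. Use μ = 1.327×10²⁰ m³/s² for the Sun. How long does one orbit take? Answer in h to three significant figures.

r = 4.123×10⁷ km = 4.123×10¹⁰ m.
Kepler's third law: T = 2π√(r³/μ) = 2π√((4.123×10¹⁰)³ / 1.327×10²⁰).
r³/μ = 5.282×10¹¹ s², so T = 2π × 7.267×10⁵ = 4.566×10⁶ s.
Converting: 4.566×10⁶ s ÷ 3600 = 1268 h.

T ≈ 1270 h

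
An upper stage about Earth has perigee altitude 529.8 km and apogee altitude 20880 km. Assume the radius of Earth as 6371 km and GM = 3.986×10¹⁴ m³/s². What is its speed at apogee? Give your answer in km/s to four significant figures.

v ≈ 2.431 km/s

r_p = 6371 + 529.8 = 6900.8 km = 6.9008×10⁶ m.
r_a = 6371 + 20880 = 27251 km = 2.7251×10⁷ m.
Semi-major axis a = (r_p + r_a)/2 = 17076 km = 1.708×10⁷ m.
Vis-viva: v² = μ(2/r − 1/a) = 3.986×10¹⁴ × (7.339×10⁻⁸ − 5.856×10⁻⁸) = 5.911×10⁶ m²/s².
v = 2431 m/s = 2.431 km/s.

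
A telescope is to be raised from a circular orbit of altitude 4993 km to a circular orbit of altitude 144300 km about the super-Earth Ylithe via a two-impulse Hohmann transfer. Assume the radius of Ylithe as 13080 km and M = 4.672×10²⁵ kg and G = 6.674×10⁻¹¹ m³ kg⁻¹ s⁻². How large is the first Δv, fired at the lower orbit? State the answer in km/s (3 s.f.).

Δv ≈ 4.46 km/s

μ = GM = 6.674×10⁻¹¹ × 4.672×10²⁵ = 3.118×10¹⁵ m³/s².
r₁ = 13080 + 4993 = 18073 km = 1.8073×10⁷ m.
r₂ = 13080 + 144300 = 157380 km = 1.5738×10⁸ m.
Transfer ellipse a_t = (r₁ + r₂)/2 = 8.773×10⁷ m.
At r₁: circular v_c1 = √(μ/r₁) = 13130 m/s; transfer-periapsis v_p = √[μ(2/r₁ − 1/a_t)] = 17590 m/s.
Δv₁ = v_p − v_c1 = 4458 m/s.
= 4.458 km/s.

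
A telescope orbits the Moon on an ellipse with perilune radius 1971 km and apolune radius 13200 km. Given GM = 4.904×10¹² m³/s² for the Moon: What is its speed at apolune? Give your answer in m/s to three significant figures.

v ≈ 311 m/s

Semi-major axis a = (r_p + r_a)/2 = 7585.5 km = 7.586×10⁶ m.
Vis-viva: v² = μ(2/r − 1/a) = 4.904×10¹² × (1.515×10⁻⁷ − 1.318×10⁻⁷) = 9.653×10⁴ m²/s².
v = 310.7 m/s.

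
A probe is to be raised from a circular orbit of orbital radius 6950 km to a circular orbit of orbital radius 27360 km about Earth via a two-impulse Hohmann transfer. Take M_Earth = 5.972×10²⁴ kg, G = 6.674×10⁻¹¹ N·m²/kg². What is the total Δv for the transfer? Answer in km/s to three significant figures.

μ = GM = 6.674×10⁻¹¹ × 5.972×10²⁴ = 3.986×10¹⁴ m³/s².
r₁ = 6950 km = 6.950×10⁶ m.
r₂ = 27360 km = 2.736×10⁷ m.
Transfer ellipse a_t = (r₁ + r₂)/2 = 1.716×10⁷ m.
At r₁: circular v_c1 = √(μ/r₁) = 7573 m/s; transfer-perigee v_p = √[μ(2/r₁ − 1/a_t)] = 9564 m/s.
Δv₁ = v_p − v_c1 = 1991 m/s.
At r₂: circular v_c2 = √(μ/r₂) = 3817 m/s; transfer-apogee v_a = √[μ(2/r₂ − 1/a_t)] = 2429 m/s.
Δv₂ = v_c2 − v_a = 1387 m/s.
Total Δv = Δv₁ + Δv₂ = 3378 m/s = 3.378 km/s.

Δv_total ≈ 3.38 km/s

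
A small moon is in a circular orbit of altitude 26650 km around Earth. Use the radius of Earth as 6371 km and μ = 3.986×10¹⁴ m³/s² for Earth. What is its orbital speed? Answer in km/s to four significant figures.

r = 6371 + 26650 = 33021 km = 3.3021×10⁷ m.
For a circular orbit v = √(μ/r) = √(3.986×10¹⁴ / 3.302×10⁷) = √(1.207×10⁷) = 3474 m/s.
That is 3.474 km/s.

v ≈ 3.474 km/s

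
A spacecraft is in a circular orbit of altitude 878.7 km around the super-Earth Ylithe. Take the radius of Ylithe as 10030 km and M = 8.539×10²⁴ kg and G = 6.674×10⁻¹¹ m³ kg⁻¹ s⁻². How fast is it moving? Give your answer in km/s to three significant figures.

v ≈ 7.23 km/s

μ = GM = 6.674×10⁻¹¹ × 8.539×10²⁴ = 5.699×10¹⁴ m³/s².
r = 10030 + 878.7 = 10909 km = 1.0909×10⁷ m.
For a circular orbit v = √(μ/r) = √(5.699×10¹⁴ / 1.091×10⁷) = √(5.224×10⁷) = 7228 m/s.
That is 7.228 km/s.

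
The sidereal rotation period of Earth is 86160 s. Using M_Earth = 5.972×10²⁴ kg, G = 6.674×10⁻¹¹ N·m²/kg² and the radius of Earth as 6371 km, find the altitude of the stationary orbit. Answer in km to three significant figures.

h_sync ≈ 35800 km

μ = GM = 6.674×10⁻¹¹ × 5.972×10²⁴ = 3.986×10¹⁴ m³/s².
A synchronous orbit has period T, so by Kepler's third law a = (μT²/4π²)^(1/3).
μT²/4π² = 3.986×10¹⁴ × (8.616×10⁴)² / 39.48 = 7.495×10²² m³.
a = 4.216×10⁷ m = 42162 km.
Altitude h = a − R = 42162 − 6371 = 35791 km.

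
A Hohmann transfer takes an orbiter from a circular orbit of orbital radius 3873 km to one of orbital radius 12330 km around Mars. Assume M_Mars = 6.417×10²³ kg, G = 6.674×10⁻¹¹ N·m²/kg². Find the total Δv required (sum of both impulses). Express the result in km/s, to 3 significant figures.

μ = GM = 6.674×10⁻¹¹ × 6.417×10²³ = 4.283×10¹³ m³/s².
r₁ = 3873 km = 3.873×10⁶ m.
r₂ = 12330 km = 1.233×10⁷ m.
Transfer ellipse a_t = (r₁ + r₂)/2 = 8.102×10⁶ m.
At r₁: circular v_c1 = √(μ/r₁) = 3325 m/s; transfer-periapsis v_p = √[μ(2/r₁ − 1/a_t)] = 4102 m/s.
Δv₁ = v_p − v_c1 = 777.0 m/s.
At r₂: circular v_c2 = √(μ/r₂) = 1864 m/s; transfer-apoapsis v_a = √[μ(2/r₂ − 1/a_t)] = 1289 m/s.
Δv₂ = v_c2 − v_a = 575.1 m/s.
Total Δv = Δv₁ + Δv₂ = 1352 m/s = 1.352 km/s.

Δv_total ≈ 1.35 km/s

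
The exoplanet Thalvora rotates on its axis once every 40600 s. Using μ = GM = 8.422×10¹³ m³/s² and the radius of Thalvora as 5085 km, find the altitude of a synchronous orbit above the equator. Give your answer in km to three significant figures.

h_sync ≈ 10100 km

A synchronous orbit has period T, so by Kepler's third law a = (μT²/4π²)^(1/3).
μT²/4π² = 8.422×10¹³ × (4.060×10⁴)² / 39.48 = 3.516×10²¹ m³.
a = 1.521×10⁷ m = 15207 km.
Altitude h = a − R = 15207 − 5085 = 10122 km.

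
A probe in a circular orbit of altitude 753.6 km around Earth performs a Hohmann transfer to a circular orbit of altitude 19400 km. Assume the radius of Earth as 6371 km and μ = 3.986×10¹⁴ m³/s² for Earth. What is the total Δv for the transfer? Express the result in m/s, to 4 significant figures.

r₁ = 6371 + 753.6 = 7124.6 km = 7.1246×10⁶ m.
r₂ = 6371 + 19400 = 25771 km = 2.5771×10⁷ m.
Transfer ellipse a_t = (r₁ + r₂)/2 = 1.645×10⁷ m.
At r₁: circular v_c1 = √(μ/r₁) = 7480 m/s; transfer-perigee v_p = √[μ(2/r₁ − 1/a_t)] = 9363 m/s.
Δv₁ = v_p − v_c1 = 1883 m/s.
At r₂: circular v_c2 = √(μ/r₂) = 3933 m/s; transfer-apogee v_a = √[μ(2/r₂ − 1/a_t)] = 2588 m/s.
Δv₂ = v_c2 − v_a = 1344 m/s.
Total Δv = Δv₁ + Δv₂ = 3227 m/s.

Δv_total ≈ 3227 m/s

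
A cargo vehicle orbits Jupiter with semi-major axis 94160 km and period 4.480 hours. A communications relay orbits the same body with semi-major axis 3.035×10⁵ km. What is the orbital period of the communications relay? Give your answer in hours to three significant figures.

T₂ ≈ 25.9 hours

Kepler's third law: T² ∝ a³, so T₂ = T₁ (a₂/a₁)^(3/2).
a₂/a₁ = 3.223, (a₂/a₁)^(3/2) = 5.787.
T₂ = 4.480 × 5.787 = 25.92 hours.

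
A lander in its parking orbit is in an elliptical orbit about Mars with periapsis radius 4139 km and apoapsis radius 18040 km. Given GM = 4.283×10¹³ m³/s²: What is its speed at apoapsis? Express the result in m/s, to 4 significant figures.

Semi-major axis a = (r_p + r_a)/2 = 11090 km = 1.109×10⁷ m.
Vis-viva: v² = μ(2/r − 1/a) = 4.283×10¹³ × (1.109×10⁻⁷ − 9.018×10⁻⁸) = 8.861×10⁵ m²/s².
v = 941.3 m/s.

v ≈ 941.3 m/s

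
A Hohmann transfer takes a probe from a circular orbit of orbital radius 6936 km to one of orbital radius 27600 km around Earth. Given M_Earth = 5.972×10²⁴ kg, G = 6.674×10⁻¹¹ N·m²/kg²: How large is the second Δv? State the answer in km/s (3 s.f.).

μ = GM = 6.674×10⁻¹¹ × 5.972×10²⁴ = 3.986×10¹⁴ m³/s².
r₁ = 6936 km = 6.936×10⁶ m.
r₂ = 27600 km = 2.760×10⁷ m.
Transfer ellipse a_t = (r₁ + r₂)/2 = 1.727×10⁷ m.
At r₁: circular v_c1 = √(μ/r₁) = 7581 m/s; transfer-perigee v_p = √[μ(2/r₁ − 1/a_t)] = 9584 m/s.
At r₂: circular v_c2 = √(μ/r₂) = 3800 m/s; transfer-apogee v_a = √[μ(2/r₂ − 1/a_t)] = 2408 m/s.
Δv₂ = v_c2 − v_a = 1392 m/s.
= 1.392 km/s.

Δv ≈ 1.39 km/s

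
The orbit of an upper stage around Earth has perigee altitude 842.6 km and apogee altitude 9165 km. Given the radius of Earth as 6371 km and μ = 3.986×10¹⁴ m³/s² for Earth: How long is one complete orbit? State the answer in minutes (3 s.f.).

T ≈ 201 minutes

r_p = 6371 + 842.6 = 7213.6 km = 7.2136×10⁶ m.
r_a = 6371 + 9165 = 15536 km = 1.5536×10⁷ m.
Semi-major axis a = (r_p + r_a)/2 = (7213.6 + 15536)/2 = 11375 km = 1.137×10⁷ m.
By Kepler's third law T = 2π√(a³/μ) = 2π × 1.922×10³ = 1.207×10⁴ s.
= 201.2 minutes.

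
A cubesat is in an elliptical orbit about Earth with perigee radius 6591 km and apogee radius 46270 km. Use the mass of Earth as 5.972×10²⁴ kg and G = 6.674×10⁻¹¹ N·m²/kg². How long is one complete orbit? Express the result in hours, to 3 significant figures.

T ≈ 11.9 hours

μ = GM = 6.674×10⁻¹¹ × 5.972×10²⁴ = 3.986×10¹⁴ m³/s².
Semi-major axis a = (r_p + r_a)/2 = (6591.0 + 46270)/2 = 26430 km = 2.643×10⁷ m.
By Kepler's third law T = 2π√(a³/μ) = 2π × 6.806×10³ = 4.276×10⁴ s.
= 11.88 hours.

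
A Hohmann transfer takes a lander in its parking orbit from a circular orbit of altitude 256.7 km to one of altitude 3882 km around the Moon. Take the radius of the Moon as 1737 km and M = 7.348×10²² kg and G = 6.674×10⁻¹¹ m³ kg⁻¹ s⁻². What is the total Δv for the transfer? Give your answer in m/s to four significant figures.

Δv_total ≈ 595.3 m/s

μ = GM = 6.674×10⁻¹¹ × 7.348×10²² = 4.904×10¹² m³/s².
r₁ = 1737 + 256.7 = 1993.7 km = 1.9937×10⁶ m.
r₂ = 1737 + 3882 = 5619.0 km = 5.6190×10⁶ m.
Transfer ellipse a_t = (r₁ + r₂)/2 = 3.806×10⁶ m.
At r₁: circular v_c1 = √(μ/r₁) = 1568 m/s; transfer-perilune v_p = √[μ(2/r₁ − 1/a_t)] = 1906 m/s.
Δv₁ = v_p − v_c1 = 337.2 m/s.
At r₂: circular v_c2 = √(μ/r₂) = 934.2 m/s; transfer-apolune v_a = √[μ(2/r₂ − 1/a_t)] = 676.1 m/s.
Δv₂ = v_c2 − v_a = 258.1 m/s.
Total Δv = Δv₁ + Δv₂ = 595.3 m/s.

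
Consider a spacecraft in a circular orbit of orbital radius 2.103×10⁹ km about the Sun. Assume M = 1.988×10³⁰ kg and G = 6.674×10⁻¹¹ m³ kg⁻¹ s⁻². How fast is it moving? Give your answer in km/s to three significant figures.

μ = GM = 6.674×10⁻¹¹ × 1.988×10³⁰ = 1.327×10²⁰ m³/s².
r = 2.103×10⁹ km = 2.103×10¹² m.
For a circular orbit v = √(μ/r) = √(1.327×10²⁰ / 2.103×10¹²) = √(6.309×10⁷) = 7943 m/s.
That is 7.943 km/s.

v ≈ 7.94 km/s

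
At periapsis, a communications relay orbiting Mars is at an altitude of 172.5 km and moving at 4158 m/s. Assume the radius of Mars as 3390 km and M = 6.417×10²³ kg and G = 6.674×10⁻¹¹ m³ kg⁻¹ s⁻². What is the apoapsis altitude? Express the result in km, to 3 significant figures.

apoapsis altitude ≈ 5730 km

μ = GM = 6.674×10⁻¹¹ × 6.417×10²³ = 4.283×10¹³ m³/s².
r_p = 3390 + 172.5 = 3562.5 km = 3.562×10⁶ m.
Specific energy ε = v²/2 − μ/r = -3.377×10⁶ J/kg, so a = −μ/(2ε) = 6.341×10⁶ m.
The apsides satisfy r_p + r_a = 2a, so the apoapsis radius is 2a − r_p = 9.119×10⁶ m = 9118.9 km.
Apoapsis altitude = 9118.9 − 3390 = 5728.9 km.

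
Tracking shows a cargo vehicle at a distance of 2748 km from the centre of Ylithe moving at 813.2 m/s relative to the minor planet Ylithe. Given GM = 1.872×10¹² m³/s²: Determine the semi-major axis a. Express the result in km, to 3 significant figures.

r = 2.748×10⁶ m.
Vis-viva rearranged: 1/a = 2/r − v²/μ = 7.278×10⁻⁷ − 3.533×10⁻⁷ = 3.745×10⁻⁷ m⁻¹.
a = 2.670×10⁶ m = 2669.9 km.

a ≈ 2670 km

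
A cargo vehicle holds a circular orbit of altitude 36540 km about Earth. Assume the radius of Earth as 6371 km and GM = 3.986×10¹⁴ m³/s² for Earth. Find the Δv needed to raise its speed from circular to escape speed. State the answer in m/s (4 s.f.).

r = 6371 + 36540 = 42911 km = 4.2911×10⁷ m.
Circular speed v_c = √(μ/r) = 3048 m/s.
Escape speed v_esc = √(2μ/r) = √2 × v_c = 4310 m/s.
Δv = v_esc − v_c = 1262 m/s.

Δv ≈ 1262 m/s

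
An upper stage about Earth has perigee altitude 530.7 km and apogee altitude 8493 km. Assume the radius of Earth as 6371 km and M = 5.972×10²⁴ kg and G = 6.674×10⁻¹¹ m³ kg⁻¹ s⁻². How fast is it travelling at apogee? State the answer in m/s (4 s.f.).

v ≈ 4124 m/s

μ = GM = 6.674×10⁻¹¹ × 5.972×10²⁴ = 3.986×10¹⁴ m³/s².
r_p = 6371 + 530.7 = 6901.7 km = 6.9017×10⁶ m.
r_a = 6371 + 8493 = 14864 km = 1.4864×10⁷ m.
Semi-major axis a = (r_p + r_a)/2 = 10883 km = 1.088×10⁷ m.
Vis-viva: v² = μ(2/r − 1/a) = 3.986×10¹⁴ × (1.346×10⁻⁷ − 9.189×10⁻⁸) = 1.701×10⁷ m²/s².
v = 4124 m/s.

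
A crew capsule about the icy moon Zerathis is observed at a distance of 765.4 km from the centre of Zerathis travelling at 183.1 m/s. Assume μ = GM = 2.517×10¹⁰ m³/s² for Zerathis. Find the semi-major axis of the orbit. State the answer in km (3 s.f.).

a ≈ 781 km

r = 7.654×10⁵ m.
Vis-viva rearranged: 1/a = 2/r − v²/μ = 2.613×10⁻⁶ − 1.332×10⁻⁶ = 1.281×10⁻⁶ m⁻¹.
a = 7.806×10⁵ m = 780.61 km.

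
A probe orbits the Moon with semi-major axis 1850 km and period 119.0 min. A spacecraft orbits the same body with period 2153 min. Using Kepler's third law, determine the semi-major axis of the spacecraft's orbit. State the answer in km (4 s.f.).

a₂ ≈ 12750 km

Kepler's third law: a³ ∝ T², so a₂ = a₁ (T₂/T₁)^(2/3).
T₂/T₁ = 18.09, (T₂/T₁)^(2/3) = 6.892.
a₂ = 1850 × 6.892 = 12750 km.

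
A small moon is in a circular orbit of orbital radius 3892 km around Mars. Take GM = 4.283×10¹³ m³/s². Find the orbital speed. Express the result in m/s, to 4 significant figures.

r = 3892 km = 3.892×10⁶ m.
For a circular orbit v = √(μ/r) = √(4.283×10¹³ / 3.892×10⁶) = √(1.100×10⁷) = 3317 m/s.

v ≈ 3317 m/s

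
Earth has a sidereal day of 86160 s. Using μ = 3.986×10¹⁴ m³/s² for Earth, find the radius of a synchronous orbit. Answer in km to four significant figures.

A synchronous orbit has period T, so by Kepler's third law a = (μT²/4π²)^(1/3).
μT²/4π² = 3.986×10¹⁴ × (8.616×10⁴)² / 39.48 = 7.495×10²² m³.
a = 4.216×10⁷ m = 42163 km.

r_sync ≈ 42160 km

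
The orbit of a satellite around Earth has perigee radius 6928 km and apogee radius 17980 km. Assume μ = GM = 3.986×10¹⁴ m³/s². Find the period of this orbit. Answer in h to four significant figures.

Semi-major axis a = (r_p + r_a)/2 = (6928.0 + 17980)/2 = 12454 km = 1.245×10⁷ m.
By Kepler's third law T = 2π√(a³/μ) = 2π × 2.201×10³ = 1.383×10⁴ s.
= 3.842 h.

T ≈ 3.842 h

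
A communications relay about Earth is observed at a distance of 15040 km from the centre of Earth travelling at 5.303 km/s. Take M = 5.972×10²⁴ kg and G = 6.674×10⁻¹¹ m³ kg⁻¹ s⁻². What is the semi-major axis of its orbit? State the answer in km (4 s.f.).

a ≈ 16020 km

μ = GM = 6.674×10⁻¹¹ × 5.972×10²⁴ = 3.986×10¹⁴ m³/s².
r = 1.504×10⁷ m.
Specific orbital energy ε = v²/2 − μ/r = (5303)²/2 − 3.986×10¹⁴/1.504×10⁷ = -1.244×10⁷ J/kg.
Since ε = −μ/(2a), a = −μ/(2ε) = 1.602×10⁷ m = 16020 km.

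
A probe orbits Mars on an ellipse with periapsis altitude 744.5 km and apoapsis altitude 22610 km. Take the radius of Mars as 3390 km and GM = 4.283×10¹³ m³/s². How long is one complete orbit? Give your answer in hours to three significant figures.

T ≈ 15.6 hours

r_p = 3390 + 744.5 = 4134.5 km = 4.1345×10⁶ m.
r_a = 3390 + 22610 = 26000 km = 2.6000×10⁷ m.
Semi-major axis a = (r_p + r_a)/2 = (4134.5 + 26000)/2 = 15067 km = 1.507×10⁷ m.
By Kepler's third law T = 2π√(a³/μ) = 2π × 8.937×10³ = 5.615×10⁴ s.
= 15.60 hours.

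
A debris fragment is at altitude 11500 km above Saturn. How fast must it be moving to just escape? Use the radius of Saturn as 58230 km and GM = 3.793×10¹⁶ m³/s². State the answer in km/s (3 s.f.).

v_esc ≈ 33.0 km/s

r = 58230 + 11500 = 69730 km = 6.9730×10⁷ m.
Escape speed v_esc = √(2μ/r) = √(2 × 3.793×10¹⁶ / 6.973×10⁷) = √(1.088×10⁹) = 32980 m/s.
= 32.98 km/s.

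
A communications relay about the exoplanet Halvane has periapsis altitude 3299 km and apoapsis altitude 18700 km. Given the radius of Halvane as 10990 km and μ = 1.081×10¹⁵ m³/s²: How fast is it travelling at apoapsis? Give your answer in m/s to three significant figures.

v ≈ 4860 m/s

r_p = 10990 + 3299 = 14289 km = 1.4289×10⁷ m.
r_a = 10990 + 18700 = 29690 km = 2.9690×10⁷ m.
Semi-major axis a = (r_p + r_a)/2 = 21990 km = 2.199×10⁷ m.
Vis-viva: v² = μ(2/r − 1/a) = 1.081×10¹⁵ × (6.736×10⁻⁸ − 4.548×10⁻⁸) = 2.366×10⁷ m²/s².
v = 4864 m/s.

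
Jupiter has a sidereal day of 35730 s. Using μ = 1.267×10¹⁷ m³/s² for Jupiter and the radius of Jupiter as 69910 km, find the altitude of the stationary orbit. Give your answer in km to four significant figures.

h_sync ≈ 90110 km

A synchronous orbit has period T, so by Kepler's third law a = (μT²/4π²)^(1/3).
μT²/4π² = 1.267×10¹⁷ × (3.573×10⁴)² / 39.48 = 4.097×10²⁴ m³.
a = 1.600×10⁸ m = 1.6002×10⁵ km.
Altitude h = a − R = 1.6002×10⁵ − 69910 = 90105 km.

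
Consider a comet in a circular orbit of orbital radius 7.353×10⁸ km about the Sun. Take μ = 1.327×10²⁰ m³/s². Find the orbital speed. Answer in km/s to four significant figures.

v ≈ 13.43 km/s

r = 7.353×10⁸ km = 7.353×10¹¹ m.
For a circular orbit v = √(μ/r) = √(1.327×10²⁰ / 7.353×10¹¹) = √(1.805×10⁸) = 13430 m/s.
That is 13.43 km/s.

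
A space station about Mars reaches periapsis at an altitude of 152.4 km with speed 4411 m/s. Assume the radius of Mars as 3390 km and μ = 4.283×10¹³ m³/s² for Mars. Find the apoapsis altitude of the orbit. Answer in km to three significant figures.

r_p = 3390 + 152.4 = 3542.4 km = 3.542×10⁶ m.
Specific energy ε = v²/2 − μ/r = -2.362×10⁶ J/kg, so a = −μ/(2ε) = 9.066×10⁶ m.
The apsides satisfy r_p + r_a = 2a, so the apoapsis radius is 2a − r_p = 1.459×10⁷ m = 14589 km.
Apoapsis altitude = 14589 − 3390 = 11199 km.

apoapsis altitude ≈ 11200 km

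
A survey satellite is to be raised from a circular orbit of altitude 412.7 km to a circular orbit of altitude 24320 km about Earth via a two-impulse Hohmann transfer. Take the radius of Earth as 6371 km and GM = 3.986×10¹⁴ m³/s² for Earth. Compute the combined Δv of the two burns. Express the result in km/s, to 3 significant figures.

Δv_total ≈ 3.58 km/s

r₁ = 6371 + 412.7 = 6783.7 km = 6.7837×10⁶ m.
r₂ = 6371 + 24320 = 30691 km = 3.0691×10⁷ m.
Transfer ellipse a_t = (r₁ + r₂)/2 = 1.874×10⁷ m.
At r₁: circular v_c1 = √(μ/r₁) = 7665 m/s; transfer-perigee v_p = √[μ(2/r₁ − 1/a_t)] = 9810 m/s.
Δv₁ = v_p − v_c1 = 2145 m/s.
At r₂: circular v_c2 = √(μ/r₂) = 3604 m/s; transfer-apogee v_a = √[μ(2/r₂ − 1/a_t)] = 2168 m/s.
Δv₂ = v_c2 − v_a = 1435 m/s.
Total Δv = Δv₁ + Δv₂ = 3580 m/s = 3.580 km/s.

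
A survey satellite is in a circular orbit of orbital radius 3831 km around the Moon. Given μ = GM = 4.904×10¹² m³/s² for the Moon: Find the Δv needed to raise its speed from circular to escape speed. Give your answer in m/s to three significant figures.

r = 3831 km = 3.831×10⁶ m.
Circular speed v_c = √(μ/r) = 1131 m/s.
Escape speed v_esc = √(2μ/r) = √2 × v_c = 1600 m/s.
Δv = v_esc − v_c = 468.6 m/s.

Δv ≈ 469 m/s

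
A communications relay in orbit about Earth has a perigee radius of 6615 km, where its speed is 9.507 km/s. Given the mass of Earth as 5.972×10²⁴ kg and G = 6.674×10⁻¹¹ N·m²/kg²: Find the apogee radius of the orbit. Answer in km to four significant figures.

apogee radius ≈ 19850 km

μ = GM = 6.674×10⁻¹¹ × 5.972×10²⁴ = 3.986×10¹⁴ m³/s².
r_p = 6.615×10⁶ m.
Specific energy ε = v²/2 − μ/r = -1.506×10⁷ J/kg, so a = −μ/(2ε) = 1.323×10⁷ m.
The apsides satisfy r_p + r_a = 2a, so the apogee radius is 2a − r_p = 1.985×10⁷ m = 19849 km.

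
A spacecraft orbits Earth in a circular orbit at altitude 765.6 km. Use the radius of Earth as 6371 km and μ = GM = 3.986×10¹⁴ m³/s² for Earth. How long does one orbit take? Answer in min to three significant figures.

r = 6371 + 765.6 = 7136.6 km = 7.1366×10⁶ m.
Kepler's third law: T = 2π√(r³/μ) = 2π√((7.137×10⁶)³ / 3.986×10¹⁴).
r³/μ = 9.119×10⁵ s², so T = 2π × 9.549×10² = 6.000×10³ s.
Converting: 6.000×10³ s ÷ 60.00 = 100.0 min.

T ≈ 100 min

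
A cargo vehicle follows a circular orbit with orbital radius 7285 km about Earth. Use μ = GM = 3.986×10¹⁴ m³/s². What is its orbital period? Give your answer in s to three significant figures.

T ≈ 6190 s

r = 7285 km = 7.285×10⁶ m.
Kepler's third law: T = 2π√(r³/μ) = 2π√((7.285×10⁶)³ / 3.986×10¹⁴).
r³/μ = 9.700×10⁵ s², so T = 2π × 9.849×10² = 6.188×10³ s.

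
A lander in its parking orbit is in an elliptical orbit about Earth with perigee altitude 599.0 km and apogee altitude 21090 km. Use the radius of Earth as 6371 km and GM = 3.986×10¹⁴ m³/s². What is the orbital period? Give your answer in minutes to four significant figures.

r_p = 6371 + 599.0 = 6970.0 km = 6.9700×10⁶ m.
r_a = 6371 + 21090 = 27461 km = 2.7461×10⁷ m.
Semi-major axis a = (r_p + r_a)/2 = (6970.0 + 27461)/2 = 17216 km = 1.722×10⁷ m.
By Kepler's third law T = 2π√(a³/μ) = 2π × 3.578×10³ = 2.248×10⁴ s.
= 374.7 minutes.

T ≈ 374.7 minutes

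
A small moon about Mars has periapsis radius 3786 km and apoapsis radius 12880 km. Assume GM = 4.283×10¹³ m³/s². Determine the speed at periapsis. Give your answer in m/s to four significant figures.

Semi-major axis a = (r_p + r_a)/2 = 8333.0 km = 8.333×10⁶ m.
Vis-viva: v² = μ(2/r − 1/a) = 4.283×10¹³ × (5.283×10⁻⁷ − 1.200×10⁻⁷) = 1.749×10⁷ m²/s².
v = 4182 m/s.

v ≈ 4182 m/s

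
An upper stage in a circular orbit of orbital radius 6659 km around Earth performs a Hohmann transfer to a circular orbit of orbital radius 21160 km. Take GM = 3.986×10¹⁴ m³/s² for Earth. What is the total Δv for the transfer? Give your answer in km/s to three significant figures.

r₁ = 6659 km = 6.659×10⁶ m.
r₂ = 21160 km = 2.116×10⁷ m.
Transfer ellipse a_t = (r₁ + r₂)/2 = 1.391×10⁷ m.
At r₁: circular v_c1 = √(μ/r₁) = 7737 m/s; transfer-perigee v_p = √[μ(2/r₁ − 1/a_t)] = 9543 m/s.
Δv₁ = v_p − v_c1 = 1806 m/s.
At r₂: circular v_c2 = √(μ/r₂) = 4340 m/s; transfer-apogee v_a = √[μ(2/r₂ − 1/a_t)] = 3003 m/s.
Δv₂ = v_c2 − v_a = 1337 m/s.
Total Δv = Δv₁ + Δv₂ = 3143 m/s = 3.143 km/s.

Δv_total ≈ 3.14 km/s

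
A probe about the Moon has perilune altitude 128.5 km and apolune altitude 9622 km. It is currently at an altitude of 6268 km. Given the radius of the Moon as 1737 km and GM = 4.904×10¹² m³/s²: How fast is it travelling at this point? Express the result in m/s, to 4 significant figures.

v ≈ 695.4 m/s

r_p = 1737 + 128.5 = 1865.5 km = 1.8655×10⁶ m.
r_a = 1737 + 9622 = 11359 km = 1.1359×10⁷ m.
r = 1737 + 6268 = 8005.0 km = 8.005×10⁶ m.
Semi-major axis a = (r_p + r_a)/2 = 6612.2 km = 6.612×10⁶ m.
Vis-viva: v² = μ(2/r − 1/a) = 4.904×10¹² × (2.498×10⁻⁷ − 1.512×10⁻⁷) = 4.836×10⁵ m²/s².
v = 695.4 m/s.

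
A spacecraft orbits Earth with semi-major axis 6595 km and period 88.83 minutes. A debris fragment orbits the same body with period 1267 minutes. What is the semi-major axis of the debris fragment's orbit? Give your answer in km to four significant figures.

Kepler's third law: a³ ∝ T², so a₂ = a₁ (T₂/T₁)^(2/3).
T₂/T₁ = 14.26, (T₂/T₁)^(2/3) = 5.881.
a₂ = 6595 × 5.881 = 38790 km.

a₂ ≈ 38790 km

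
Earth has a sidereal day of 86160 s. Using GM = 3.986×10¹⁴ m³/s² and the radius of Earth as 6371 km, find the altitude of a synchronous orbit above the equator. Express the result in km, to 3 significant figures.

A synchronous orbit has period T, so by Kepler's third law a = (μT²/4π²)^(1/3).
μT²/4π² = 3.986×10¹⁴ × (8.616×10⁴)² / 39.48 = 7.495×10²² m³.
a = 4.216×10⁷ m = 42163 km.
Altitude h = a − R = 42163 − 6371 = 35792 km.

h_sync ≈ 35800 km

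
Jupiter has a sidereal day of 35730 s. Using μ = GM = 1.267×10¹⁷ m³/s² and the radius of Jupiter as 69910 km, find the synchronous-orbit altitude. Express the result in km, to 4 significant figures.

A synchronous orbit has period T, so by Kepler's third law a = (μT²/4π²)^(1/3).
μT²/4π² = 1.267×10¹⁷ × (3.573×10⁴)² / 39.48 = 4.097×10²⁴ m³.
a = 1.600×10⁸ m = 1.6002×10⁵ km.
Altitude h = a − R = 1.6002×10⁵ − 69910 = 90105 km.

h_sync ≈ 90110 km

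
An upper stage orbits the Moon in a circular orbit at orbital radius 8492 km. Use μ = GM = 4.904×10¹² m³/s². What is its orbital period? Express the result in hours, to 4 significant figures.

r = 8492 km = 8.492×10⁶ m.
Kepler's third law: T = 2π√(r³/μ) = 2π√((8.492×10⁶)³ / 4.904×10¹²).
r³/μ = 1.249×10⁸ s², so T = 2π × 1.117×10⁴ = 7.021×10⁴ s.
Converting: 7.021×10⁴ s ÷ 3600 = 19.50 hours.

T ≈ 19.50 hours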